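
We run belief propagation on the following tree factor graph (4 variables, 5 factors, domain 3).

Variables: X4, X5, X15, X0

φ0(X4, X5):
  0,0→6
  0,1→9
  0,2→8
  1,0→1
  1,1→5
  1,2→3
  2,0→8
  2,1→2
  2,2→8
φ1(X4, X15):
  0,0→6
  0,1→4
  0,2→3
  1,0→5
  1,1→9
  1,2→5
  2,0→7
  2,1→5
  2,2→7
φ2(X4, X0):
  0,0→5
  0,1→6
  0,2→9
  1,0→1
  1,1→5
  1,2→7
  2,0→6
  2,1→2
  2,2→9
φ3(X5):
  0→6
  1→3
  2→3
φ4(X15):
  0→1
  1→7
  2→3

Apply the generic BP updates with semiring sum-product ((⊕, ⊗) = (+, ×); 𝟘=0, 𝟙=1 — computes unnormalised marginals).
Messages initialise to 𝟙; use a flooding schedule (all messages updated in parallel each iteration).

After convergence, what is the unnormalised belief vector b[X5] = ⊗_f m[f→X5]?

init: all messages = 𝟙 over 3 values
r1 m[φ0→X4] = [23, 9, 18]
r1 m[φ0→X5] = [15, 16, 19]
r1 m[φ1→X4] = [13, 19, 19]
r1 m[φ1→X15] = [18, 18, 15]
r1 m[φ2→X4] = [20, 13, 17]
r1 m[φ2→X0] = [12, 13, 25]
r1 m[φ3→X5] = [6, 3, 3]
r1 m[φ4→X15] = [1, 7, 3]
r1 m[X4→φ0] = [1, 1, 1]
r1 m[X4→φ1] = [1, 1, 1]
r1 m[X4→φ2] = [1, 1, 1]
r1 m[X5→φ0] = [1, 1, 1]
r1 m[X5→φ3] = [1, 1, 1]
r1 m[X15→φ1] = [1, 1, 1]
r1 m[X15→φ4] = [1, 1, 1]
r1 m[X0→φ2] = [1, 1, 1]
r2 m[φ0→X4] = [23, 9, 18]
r2 m[φ0→X5] = [15, 16, 19]
r2 m[φ1→X4] = [13, 19, 19]
r2 m[φ1→X15] = [18, 18, 15]
r2 m[φ2→X4] = [20, 13, 17]
r2 m[φ2→X0] = [12, 13, 25]
r2 m[φ3→X5] = [6, 3, 3]
r2 m[φ4→X15] = [1, 7, 3]
r2 m[X4→φ0] = [260, 247, 323]
r2 m[X4→φ1] = [460, 117, 306]
r2 m[X4→φ2] = [299, 171, 342]
r2 m[X5→φ0] = [6, 3, 3]
r2 m[X5→φ3] = [15, 16, 19]
r2 m[X15→φ1] = [1, 7, 3]
r2 m[X15→φ4] = [18, 18, 15]
r2 m[X0→φ2] = [1, 1, 1]
r3 m[φ0→X4] = [87, 30, 78]
r3 m[φ0→X5] = [4391, 4221, 5405]
r3 m[φ1→X4] = [43, 83, 63]
r3 m[φ1→X15] = [5487, 4423, 4107]
r3 m[φ2→X4] = [20, 13, 17]
r3 m[φ2→X0] = [3718, 3333, 6966]
r3 m[φ3→X5] = [6, 3, 3]
r3 m[φ4→X15] = [1, 7, 3]
r3 m[X4→φ0] = [260, 247, 323]
r3 m[X4→φ1] = [460, 117, 306]
r3 m[X4→φ2] = [299, 171, 342]
r3 m[X5→φ0] = [6, 3, 3]
r3 m[X5→φ3] = [15, 16, 19]
r3 m[X15→φ1] = [1, 7, 3]
r3 m[X15→φ4] = [18, 18, 15]
r3 m[X0→φ2] = [1, 1, 1]
r4 m[φ0→X4] = [87, 30, 78]
r4 m[φ0→X5] = [4391, 4221, 5405]
r4 m[φ1→X4] = [43, 83, 63]
r4 m[φ1→X15] = [5487, 4423, 4107]
r4 m[φ2→X4] = [20, 13, 17]
r4 m[φ2→X0] = [3718, 3333, 6966]
r4 m[φ3→X5] = [6, 3, 3]
r4 m[φ4→X15] = [1, 7, 3]
r4 m[X4→φ0] = [860, 1079, 1071]
r4 m[X4→φ1] = [1740, 390, 1326]
r4 m[X4→φ2] = [3741, 2490, 4914]
r4 m[X5→φ0] = [6, 3, 3]
r4 m[X5→φ3] = [4391, 4221, 5405]
r4 m[X15→φ1] = [1, 7, 3]
r4 m[X15→φ4] = [5487, 4423, 4107]
r4 m[X0→φ2] = [1, 1, 1]
r5 m[φ0→X4] = [87, 30, 78]
r5 m[φ0→X5] = [14807, 15277, 18685]
r5 m[φ1→X4] = [43, 83, 63]
r5 m[φ1→X15] = [21672, 17100, 16452]
r5 m[φ2→X4] = [20, 13, 17]
r5 m[φ2→X0] = [50679, 44724, 95325]
r5 m[φ3→X5] = [6, 3, 3]
r5 m[φ4→X15] = [1, 7, 3]
r5 m[X4→φ0] = [860, 1079, 1071]
r5 m[X4→φ1] = [1740, 390, 1326]
r5 m[X4→φ2] = [3741, 2490, 4914]
r5 m[X5→φ0] = [6, 3, 3]
r5 m[X5→φ3] = [4391, 4221, 5405]
r5 m[X15→φ1] = [1, 7, 3]
r5 m[X15→φ4] = [5487, 4423, 4107]
r5 m[X0→φ2] = [1, 1, 1]
r6 m[φ0→X4] = [87, 30, 78]
r6 m[φ0→X5] = [14807, 15277, 18685]
r6 m[φ1→X4] = [43, 83, 63]
r6 m[φ1→X15] = [21672, 17100, 16452]
r6 m[φ2→X4] = [20, 13, 17]
r6 m[φ2→X0] = [50679, 44724, 95325]
r6 m[φ3→X5] = [6, 3, 3]
r6 m[φ4→X15] = [1, 7, 3]
r6 m[X4→φ0] = [860, 1079, 1071]
r6 m[X4→φ1] = [1740, 390, 1326]
r6 m[X4→φ2] = [3741, 2490, 4914]
r6 m[X5→φ0] = [6, 3, 3]
r6 m[X5→φ3] = [14807, 15277, 18685]
r6 m[X15→φ1] = [1, 7, 3]
r6 m[X15→φ4] = [21672, 17100, 16452]
r6 m[X0→φ2] = [1, 1, 1]
r7 m[φ0→X4] = [87, 30, 78]
r7 m[φ0→X5] = [14807, 15277, 18685]
r7 m[φ1→X4] = [43, 83, 63]
r7 m[φ1→X15] = [21672, 17100, 16452]
r7 m[φ2→X4] = [20, 13, 17]
r7 m[φ2→X0] = [50679, 44724, 95325]
r7 m[φ3→X5] = [6, 3, 3]
r7 m[φ4→X15] = [1, 7, 3]
r7 m[X4→φ0] = [860, 1079, 1071]
r7 m[X4→φ1] = [1740, 390, 1326]
r7 m[X4→φ2] = [3741, 2490, 4914]
r7 m[X5→φ0] = [6, 3, 3]
r7 m[X5→φ3] = [14807, 15277, 18685]
r7 m[X15→φ1] = [1, 7, 3]
r7 m[X15→φ4] = [21672, 17100, 16452]
r7 m[X0→φ2] = [1, 1, 1]
fixed point reached at round 7
b[X5] = ⊗ incoming = [88842, 45831, 56055]

b[X5] = [88842, 45831, 56055]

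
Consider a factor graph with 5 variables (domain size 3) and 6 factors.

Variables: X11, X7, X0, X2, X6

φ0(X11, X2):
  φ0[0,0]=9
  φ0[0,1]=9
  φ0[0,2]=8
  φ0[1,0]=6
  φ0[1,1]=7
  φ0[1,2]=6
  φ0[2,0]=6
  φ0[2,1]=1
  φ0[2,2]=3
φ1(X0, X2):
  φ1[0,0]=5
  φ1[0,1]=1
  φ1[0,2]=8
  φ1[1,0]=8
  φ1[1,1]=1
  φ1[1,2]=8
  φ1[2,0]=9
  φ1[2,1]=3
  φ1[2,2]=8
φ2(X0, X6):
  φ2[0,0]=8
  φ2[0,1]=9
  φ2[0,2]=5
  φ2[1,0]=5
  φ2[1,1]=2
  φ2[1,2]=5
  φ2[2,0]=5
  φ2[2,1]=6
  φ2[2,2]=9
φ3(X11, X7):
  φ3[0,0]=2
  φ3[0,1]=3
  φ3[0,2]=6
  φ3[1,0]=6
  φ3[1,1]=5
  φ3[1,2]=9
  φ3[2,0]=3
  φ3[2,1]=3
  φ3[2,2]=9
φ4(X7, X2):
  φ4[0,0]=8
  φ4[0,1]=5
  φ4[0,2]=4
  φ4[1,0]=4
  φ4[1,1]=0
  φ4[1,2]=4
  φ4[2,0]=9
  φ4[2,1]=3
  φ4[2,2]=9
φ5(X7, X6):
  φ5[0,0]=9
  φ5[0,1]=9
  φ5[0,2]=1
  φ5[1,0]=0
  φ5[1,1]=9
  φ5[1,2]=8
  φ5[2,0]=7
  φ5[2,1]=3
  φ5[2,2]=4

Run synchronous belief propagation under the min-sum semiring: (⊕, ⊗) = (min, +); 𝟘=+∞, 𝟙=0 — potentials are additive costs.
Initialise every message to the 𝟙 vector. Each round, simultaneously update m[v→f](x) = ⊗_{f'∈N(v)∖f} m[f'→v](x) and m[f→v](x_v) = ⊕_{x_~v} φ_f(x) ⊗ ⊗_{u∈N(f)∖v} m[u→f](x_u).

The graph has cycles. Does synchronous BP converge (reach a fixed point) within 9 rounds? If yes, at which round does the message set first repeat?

init: all messages = 𝟙 over 3 values
r1 m[φ0→X11] = [8, 6, 1]
r1 m[φ0→X2] = [6, 1, 3]
r1 m[φ1→X0] = [1, 1, 3]
r1 m[φ1→X2] = [5, 1, 8]
r1 m[φ2→X0] = [5, 2, 5]
r1 m[φ2→X6] = [5, 2, 5]
r1 m[φ3→X11] = [2, 5, 3]
r1 m[φ3→X7] = [2, 3, 6]
r1 m[φ4→X7] = [4, 0, 3]
r1 m[φ4→X2] = [4, 0, 4]
r1 m[φ5→X7] = [1, 0, 3]
r1 m[φ5→X6] = [0, 3, 1]
r1 m[X11→φ0] = [0, 0, 0]
r1 m[X11→φ3] = [0, 0, 0]
r1 m[X7→φ3] = [0, 0, 0]
r1 m[X7→φ4] = [0, 0, 0]
r1 m[X7→φ5] = [0, 0, 0]
r1 m[X0→φ1] = [0, 0, 0]
r1 m[X0→φ2] = [0, 0, 0]
r1 m[X2→φ0] = [0, 0, 0]
r1 m[X2→φ1] = [0, 0, 0]
r1 m[X2→φ4] = [0, 0, 0]
r1 m[X6→φ2] = [0, 0, 0]
r1 m[X6→φ5] = [0, 0, 0]
r2 m[φ0→X11] = [8, 6, 1]
r2 m[φ0→X2] = [6, 1, 3]
r2 m[φ1→X0] = [1, 1, 3]
r2 m[φ1→X2] = [5, 1, 8]
r2 m[φ2→X0] = [5, 2, 5]
r2 m[φ2→X6] = [5, 2, 5]
r2 m[φ3→X11] = [2, 5, 3]
r2 m[φ3→X7] = [2, 3, 6]
r2 m[φ4→X7] = [4, 0, 3]
r2 m[φ4→X2] = [4, 0, 4]
r2 m[φ5→X7] = [1, 0, 3]
r2 m[φ5→X6] = [0, 3, 1]
r2 m[X11→φ0] = [2, 5, 3]
r2 m[X11→φ3] = [8, 6, 1]
r2 m[X7→φ3] = [5, 0, 6]
r2 m[X7→φ4] = [3, 3, 9]
r2 m[X7→φ5] = [6, 3, 9]
r2 m[X0→φ1] = [5, 2, 5]
r2 m[X0→φ2] = [1, 1, 3]
r2 m[X2→φ0] = [9, 1, 12]
r2 m[X2→φ1] = [10, 1, 7]
r2 m[X2→φ4] = [11, 2, 11]
r2 m[X6→φ2] = [0, 3, 1]
r2 m[X6→φ5] = [5, 2, 5]
r3 m[φ0→X11] = [10, 8, 2]
r3 m[φ0→X2] = [9, 4, 6]
r3 m[φ1→X0] = [2, 2, 4]
r3 m[φ1→X2] = [10, 3, 10]
r3 m[φ2→X0] = [6, 5, 5]
r3 m[φ2→X6] = [6, 3, 6]
r3 m[φ3→X11] = [3, 5, 3]
r3 m[φ3→X7] = [4, 4, 10]
r3 m[φ4→X7] = [7, 2, 5]
r3 m[φ4→X2] = [7, 3, 7]
r3 m[φ5→X7] = [6, 5, 5]
r3 m[φ5→X6] = [3, 12, 7]
r3 m[X11→φ0] = [2, 5, 3]
r3 m[X11→φ3] = [8, 6, 1]
r3 m[X7→φ3] = [5, 0, 6]
r3 m[X7→φ4] = [3, 3, 9]
r3 m[X7→φ5] = [6, 3, 9]
r3 m[X0→φ1] = [5, 2, 5]
r3 m[X0→φ2] = [1, 1, 3]
r3 m[X2→φ0] = [9, 1, 12]
r3 m[X2→φ1] = [10, 1, 7]
r3 m[X2→φ4] = [11, 2, 11]
r3 m[X6→φ2] = [0, 3, 1]
r3 m[X6→φ5] = [5, 2, 5]
r4 m[φ0→X11] = [10, 8, 2]
r4 m[φ0→X2] = [9, 4, 6]
r4 m[φ1→X0] = [2, 2, 4]
r4 m[φ1→X2] = [10, 3, 10]
r4 m[φ2→X0] = [6, 5, 5]
r4 m[φ2→X6] = [6, 3, 6]
r4 m[φ3→X11] = [3, 5, 3]
r4 m[φ3→X7] = [4, 4, 10]
r4 m[φ4→X7] = [7, 2, 5]
r4 m[φ4→X2] = [7, 3, 7]
r4 m[φ5→X7] = [6, 5, 5]
r4 m[φ5→X6] = [3, 12, 7]
r4 m[X11→φ0] = [3, 5, 3]
r4 m[X11→φ3] = [10, 8, 2]
r4 m[X7→φ3] = [13, 7, 10]
r4 m[X7→φ4] = [10, 9, 15]
r4 m[X7→φ5] = [11, 6, 15]
r4 m[X0→φ1] = [6, 5, 5]
r4 m[X0→φ2] = [2, 2, 4]
r4 m[X2→φ0] = [17, 6, 17]
r4 m[X2→φ1] = [16, 7, 13]
r4 m[X2→φ4] = [19, 7, 16]
r4 m[X6→φ2] = [3, 12, 7]
r4 m[X6→φ5] = [6, 3, 6]
r5 m[φ0→X11] = [15, 13, 7]
r5 m[φ0→X2] = [9, 4, 6]
r5 m[φ1→X0] = [8, 8, 10]
r5 m[φ1→X2] = [11, 6, 13]
r5 m[φ2→X0] = [11, 8, 8]
r5 m[φ2→X6] = [7, 4, 7]
r5 m[φ3→X11] = [10, 12, 10]
r5 m[φ3→X7] = [5, 5, 11]
r5 m[φ4→X7] = [12, 7, 10]
r5 m[φ4→X2] = [13, 9, 13]
r5 m[φ5→X7] = [7, 6, 6]
r5 m[φ5→X6] = [6, 15, 12]
r5 m[X11→φ0] = [3, 5, 3]
r5 m[X11→φ3] = [10, 8, 2]
r5 m[X7→φ3] = [13, 7, 10]
r5 m[X7→φ4] = [10, 9, 15]
r5 m[X7→φ5] = [11, 6, 15]
r5 m[X0→φ1] = [6, 5, 5]
r5 m[X0→φ2] = [2, 2, 4]
r5 m[X2→φ0] = [17, 6, 17]
r5 m[X2→φ1] = [16, 7, 13]
r5 m[X2→φ4] = [19, 7, 16]
r5 m[X6→φ2] = [3, 12, 7]
r5 m[X6→φ5] = [6, 3, 6]
r6 m[φ0→X11] = [15, 13, 7]
r6 m[φ0→X2] = [9, 4, 6]
r6 m[φ1→X0] = [8, 8, 10]
r6 m[φ1→X2] = [11, 6, 13]
r6 m[φ2→X0] = [11, 8, 8]
r6 m[φ2→X6] = [7, 4, 7]
r6 m[φ3→X11] = [10, 12, 10]
r6 m[φ3→X7] = [5, 5, 11]
r6 m[φ4→X7] = [12, 7, 10]
r6 m[φ4→X2] = [13, 9, 13]
r6 m[φ5→X7] = [7, 6, 6]
r6 m[φ5→X6] = [6, 15, 12]
r6 m[X11→φ0] = [10, 12, 10]
r6 m[X11→φ3] = [15, 13, 7]
r6 m[X7→φ3] = [19, 13, 16]
r6 m[X7→φ4] = [12, 11, 17]
r6 m[X7→φ5] = [17, 12, 21]
r6 m[X0→φ1] = [11, 8, 8]
r6 m[X0→φ2] = [8, 8, 10]
r6 m[X2→φ0] = [24, 15, 26]
r6 m[X2→φ1] = [22, 13, 19]
r6 m[X2→φ4] = [20, 10, 19]
r6 m[X6→φ2] = [6, 15, 12]
r6 m[X6→φ5] = [7, 4, 7]
r7 m[φ0→X11] = [24, 22, 16]
r7 m[φ0→X2] = [16, 11, 13]
r7 m[φ1→X0] = [14, 14, 16]
r7 m[φ1→X2] = [16, 9, 16]
r7 m[φ2→X0] = [14, 11, 11]
r7 m[φ2→X6] = [13, 10, 13]
r7 m[φ3→X11] = [16, 18, 16]
r7 m[φ3→X7] = [10, 10, 16]
r7 m[φ4→X7] = [15, 10, 13]
r7 m[φ4→X2] = [15, 11, 15]
r7 m[φ5→X7] = [8, 7, 7]
r7 m[φ5→X6] = [12, 21, 18]
r7 m[X11→φ0] = [10, 12, 10]
r7 m[X11→φ3] = [15, 13, 7]
r7 m[X7→φ3] = [19, 13, 16]
r7 m[X7→φ4] = [12, 11, 17]
r7 m[X7→φ5] = [17, 12, 21]
r7 m[X0→φ1] = [11, 8, 8]
r7 m[X0→φ2] = [8, 8, 10]
r7 m[X2→φ0] = [24, 15, 26]
r7 m[X2→φ1] = [22, 13, 19]
r7 m[X2→φ4] = [20, 10, 19]
r7 m[X6→φ2] = [6, 15, 12]
r7 m[X6→φ5] = [7, 4, 7]
r8 m[φ0→X11] = [24, 22, 16]
r8 m[φ0→X2] = [16, 11, 13]
r8 m[φ1→X0] = [14, 14, 16]
r8 m[φ1→X2] = [16, 9, 16]
r8 m[φ2→X0] = [14, 11, 11]
r8 m[φ2→X6] = [13, 10, 13]
r8 m[φ3→X11] = [16, 18, 16]
r8 m[φ3→X7] = [10, 10, 16]
r8 m[φ4→X7] = [15, 10, 13]
r8 m[φ4→X2] = [15, 11, 15]
r8 m[φ5→X7] = [8, 7, 7]
r8 m[φ5→X6] = [12, 21, 18]
r8 m[X11→φ0] = [16, 18, 16]
r8 m[X11→φ3] = [24, 22, 16]
r8 m[X7→φ3] = [23, 17, 20]
r8 m[X7→φ4] = [18, 17, 23]
r8 m[X7→φ5] = [25, 20, 29]
r8 m[X0→φ1] = [14, 11, 11]
r8 m[X0→φ2] = [14, 14, 16]
r8 m[X2→φ0] = [31, 20, 31]
r8 m[X2→φ1] = [31, 22, 28]
r8 m[X2→φ4] = [32, 20, 29]
r8 m[X6→φ2] = [12, 21, 18]
r8 m[X6→φ5] = [13, 10, 13]
r9 m[φ0→X11] = [29, 27, 21]
r9 m[φ0→X2] = [22, 17, 19]
r9 m[φ1→X0] = [23, 23, 25]
r9 m[φ1→X2] = [19, 12, 19]
r9 m[φ2→X0] = [20, 17, 17]
r9 m[φ2→X6] = [19, 16, 19]
r9 m[φ3→X11] = [20, 22, 20]
r9 m[φ3→X7] = [19, 19, 25]
r9 m[φ4→X7] = [25, 20, 23]
r9 m[φ4→X2] = [21, 17, 21]
r9 m[φ5→X7] = [14, 13, 13]
r9 m[φ5→X6] = [20, 29, 26]
r9 m[X11→φ0] = [16, 18, 16]
r9 m[X11→φ3] = [24, 22, 16]
r9 m[X7→φ3] = [23, 17, 20]
r9 m[X7→φ4] = [18, 17, 23]
r9 m[X7→φ5] = [25, 20, 29]
r9 m[X0→φ1] = [14, 11, 11]
r9 m[X0→φ2] = [14, 14, 16]
r9 m[X2→φ0] = [31, 20, 31]
r9 m[X2→φ1] = [31, 22, 28]
r9 m[X2→φ4] = [32, 20, 29]
r9 m[X6→φ2] = [12, 21, 18]
r9 m[X6→φ5] = [13, 10, 13]
no fixed point within 9 rounds

NOT CONVERGED within 9 rounds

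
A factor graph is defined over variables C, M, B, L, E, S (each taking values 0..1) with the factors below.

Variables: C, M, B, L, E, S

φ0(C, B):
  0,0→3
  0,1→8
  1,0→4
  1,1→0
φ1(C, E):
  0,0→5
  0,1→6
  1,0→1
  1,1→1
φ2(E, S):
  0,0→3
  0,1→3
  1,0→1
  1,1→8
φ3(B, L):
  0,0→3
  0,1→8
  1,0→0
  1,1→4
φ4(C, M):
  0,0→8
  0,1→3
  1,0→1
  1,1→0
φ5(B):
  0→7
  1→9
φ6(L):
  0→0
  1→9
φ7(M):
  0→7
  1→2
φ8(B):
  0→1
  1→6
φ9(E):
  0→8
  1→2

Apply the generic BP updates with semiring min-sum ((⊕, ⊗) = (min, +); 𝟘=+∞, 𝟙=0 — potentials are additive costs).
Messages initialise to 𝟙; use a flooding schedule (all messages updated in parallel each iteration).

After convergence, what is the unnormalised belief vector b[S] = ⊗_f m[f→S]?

init: all messages = 𝟙 over 2 values
r1 m[φ0→C] = [3, 0]
r1 m[φ0→B] = [3, 0]
r1 m[φ1→C] = [5, 1]
r1 m[φ1→E] = [1, 1]
r1 m[φ2→E] = [3, 1]
r1 m[φ2→S] = [1, 3]
r1 m[φ3→B] = [3, 0]
r1 m[φ3→L] = [0, 4]
r1 m[φ4→C] = [3, 0]
r1 m[φ4→M] = [1, 0]
r1 m[φ5→B] = [7, 9]
r1 m[φ6→L] = [0, 9]
r1 m[φ7→M] = [7, 2]
r1 m[φ8→B] = [1, 6]
r1 m[φ9→E] = [8, 2]
r1 m[C→φ0] = [0, 0]
r1 m[C→φ1] = [0, 0]
r1 m[C→φ4] = [0, 0]
r1 m[M→φ4] = [0, 0]
r1 m[M→φ7] = [0, 0]
r1 m[B→φ0] = [0, 0]
r1 m[B→φ3] = [0, 0]
r1 m[B→φ5] = [0, 0]
r1 m[B→φ8] = [0, 0]
r1 m[L→φ3] = [0, 0]
r1 m[L→φ6] = [0, 0]
r1 m[E→φ1] = [0, 0]
r1 m[E→φ2] = [0, 0]
r1 m[E→φ9] = [0, 0]
r1 m[S→φ2] = [0, 0]
r2 m[φ0→C] = [3, 0]
r2 m[φ0→B] = [3, 0]
r2 m[φ1→C] = [5, 1]
r2 m[φ1→E] = [1, 1]
r2 m[φ2→E] = [3, 1]
r2 m[φ2→S] = [1, 3]
r2 m[φ3→B] = [3, 0]
r2 m[φ3→L] = [0, 4]
r2 m[φ4→C] = [3, 0]
r2 m[φ4→M] = [1, 0]
r2 m[φ5→B] = [7, 9]
r2 m[φ6→L] = [0, 9]
r2 m[φ7→M] = [7, 2]
r2 m[φ8→B] = [1, 6]
r2 m[φ9→E] = [8, 2]
r2 m[C→φ0] = [8, 1]
r2 m[C→φ1] = [6, 0]
r2 m[C→φ4] = [8, 1]
r2 m[M→φ4] = [7, 2]
r2 m[M→φ7] = [1, 0]
r2 m[B→φ0] = [11, 15]
r2 m[B→φ3] = [11, 15]
r2 m[B→φ5] = [7, 6]
r2 m[B→φ8] = [13, 9]
r2 m[L→φ3] = [0, 9]
r2 m[L→φ6] = [0, 4]
r2 m[E→φ1] = [11, 3]
r2 m[E→φ2] = [9, 3]
r2 m[E→φ9] = [4, 2]
r2 m[S→φ2] = [0, 0]
r3 m[φ0→C] = [14, 15]
r3 m[φ0→B] = [5, 1]
r3 m[φ1→C] = [9, 4]
r3 m[φ1→E] = [1, 1]
r3 m[φ2→E] = [3, 1]
r3 m[φ2→S] = [4, 11]
r3 m[φ3→B] = [3, 0]
r3 m[φ3→L] = [14, 19]
r3 m[φ4→C] = [5, 2]
r3 m[φ4→M] = [2, 1]
r3 m[φ5→B] = [7, 9]
r3 m[φ6→L] = [0, 9]
r3 m[φ7→M] = [7, 2]
r3 m[φ8→B] = [1, 6]
r3 m[φ9→E] = [8, 2]
r3 m[C→φ0] = [8, 1]
r3 m[C→φ1] = [6, 0]
r3 m[C→φ4] = [8, 1]
r3 m[M→φ4] = [7, 2]
r3 m[M→φ7] = [1, 0]
r3 m[B→φ0] = [11, 15]
r3 m[B→φ3] = [11, 15]
r3 m[B→φ5] = [7, 6]
r3 m[B→φ8] = [13, 9]
r3 m[L→φ3] = [0, 9]
r3 m[L→φ6] = [0, 4]
r3 m[E→φ1] = [11, 3]
r3 m[E→φ2] = [9, 3]
r3 m[E→φ9] = [4, 2]
r3 m[S→φ2] = [0, 0]
r4 m[φ0→C] = [14, 15]
r4 m[φ0→B] = [5, 1]
r4 m[φ1→C] = [9, 4]
r4 m[φ1→E] = [1, 1]
r4 m[φ2→E] = [3, 1]
r4 m[φ2→S] = [4, 11]
r4 m[φ3→B] = [3, 0]
r4 m[φ3→L] = [14, 19]
r4 m[φ4→C] = [5, 2]
r4 m[φ4→M] = [2, 1]
r4 m[φ5→B] = [7, 9]
r4 m[φ6→L] = [0, 9]
r4 m[φ7→M] = [7, 2]
r4 m[φ8→B] = [1, 6]
r4 m[φ9→E] = [8, 2]
r4 m[C→φ0] = [14, 6]
r4 m[C→φ1] = [19, 17]
r4 m[C→φ4] = [23, 19]
r4 m[M→φ4] = [7, 2]
r4 m[M→φ7] = [2, 1]
r4 m[B→φ0] = [11, 15]
r4 m[B→φ3] = [13, 16]
r4 m[B→φ5] = [9, 7]
r4 m[B→φ8] = [15, 10]
r4 m[L→φ3] = [0, 9]
r4 m[L→φ6] = [14, 19]
r4 m[E→φ1] = [11, 3]
r4 m[E→φ2] = [9, 3]
r4 m[E→φ9] = [4, 2]
r4 m[S→φ2] = [0, 0]
r5 m[φ0→C] = [14, 15]
r5 m[φ0→B] = [10, 6]
r5 m[φ1→C] = [9, 4]
r5 m[φ1→E] = [18, 18]
r5 m[φ2→E] = [3, 1]
r5 m[φ2→S] = [4, 11]
r5 m[φ3→B] = [3, 0]
r5 m[φ3→L] = [16, 20]
r5 m[φ4→C] = [5, 2]
r5 m[φ4→M] = [20, 19]
r5 m[φ5→B] = [7, 9]
r5 m[φ6→L] = [0, 9]
r5 m[φ7→M] = [7, 2]
r5 m[φ8→B] = [1, 6]
r5 m[φ9→E] = [8, 2]
r5 m[C→φ0] = [14, 6]
r5 m[C→φ1] = [19, 17]
r5 m[C→φ4] = [23, 19]
r5 m[M→φ4] = [7, 2]
r5 m[M→φ7] = [2, 1]
r5 m[B→φ0] = [11, 15]
r5 m[B→φ3] = [13, 16]
r5 m[B→φ5] = [9, 7]
r5 m[B→φ8] = [15, 10]
r5 m[L→φ3] = [0, 9]
r5 m[L→φ6] = [14, 19]
r5 m[E→φ1] = [11, 3]
r5 m[E→φ2] = [9, 3]
r5 m[E→φ9] = [4, 2]
r5 m[S→φ2] = [0, 0]
r6 m[φ0→C] = [14, 15]
r6 m[φ0→B] = [10, 6]
r6 m[φ1→C] = [9, 4]
r6 m[φ1→E] = [18, 18]
r6 m[φ2→E] = [3, 1]
r6 m[φ2→S] = [4, 11]
r6 m[φ3→B] = [3, 0]
r6 m[φ3→L] = [16, 20]
r6 m[φ4→C] = [5, 2]
r6 m[φ4→M] = [20, 19]
r6 m[φ5→B] = [7, 9]
r6 m[φ6→L] = [0, 9]
r6 m[φ7→M] = [7, 2]
r6 m[φ8→B] = [1, 6]
r6 m[φ9→E] = [8, 2]
r6 m[C→φ0] = [14, 6]
r6 m[C→φ1] = [19, 17]
r6 m[C→φ4] = [23, 19]
r6 m[M→φ4] = [7, 2]
r6 m[M→φ7] = [20, 19]
r6 m[B→φ0] = [11, 15]
r6 m[B→φ3] = [18, 21]
r6 m[B→φ5] = [14, 12]
r6 m[B→φ8] = [20, 15]
r6 m[L→φ3] = [0, 9]
r6 m[L→φ6] = [16, 20]
r6 m[E→φ1] = [11, 3]
r6 m[E→φ2] = [26, 20]
r6 m[E→φ9] = [21, 19]
r6 m[S→φ2] = [0, 0]
r7 m[φ0→C] = [14, 15]
r7 m[φ0→B] = [10, 6]
r7 m[φ1→C] = [9, 4]
r7 m[φ1→E] = [18, 18]
r7 m[φ2→E] = [3, 1]
r7 m[φ2→S] = [21, 28]
r7 m[φ3→B] = [3, 0]
r7 m[φ3→L] = [21, 25]
r7 m[φ4→C] = [5, 2]
r7 m[φ4→M] = [20, 19]
r7 m[φ5→B] = [7, 9]
r7 m[φ6→L] = [0, 9]
r7 m[φ7→M] = [7, 2]
r7 m[φ8→B] = [1, 6]
r7 m[φ9→E] = [8, 2]
r7 m[C→φ0] = [14, 6]
r7 m[C→φ1] = [19, 17]
r7 m[C→φ4] = [23, 19]
r7 m[M→φ4] = [7, 2]
r7 m[M→φ7] = [20, 19]
r7 m[B→φ0] = [11, 15]
r7 m[B→φ3] = [18, 21]
r7 m[B→φ5] = [14, 12]
r7 m[B→φ8] = [20, 15]
r7 m[L→φ3] = [0, 9]
r7 m[L→φ6] = [16, 20]
r7 m[E→φ1] = [11, 3]
r7 m[E→φ2] = [26, 20]
r7 m[E→φ9] = [21, 19]
r7 m[S→φ2] = [0, 0]
r8 m[φ0→C] = [14, 15]
r8 m[φ0→B] = [10, 6]
r8 m[φ1→C] = [9, 4]
r8 m[φ1→E] = [18, 18]
r8 m[φ2→E] = [3, 1]
r8 m[φ2→S] = [21, 28]
r8 m[φ3→B] = [3, 0]
r8 m[φ3→L] = [21, 25]
r8 m[φ4→C] = [5, 2]
r8 m[φ4→M] = [20, 19]
r8 m[φ5→B] = [7, 9]
r8 m[φ6→L] = [0, 9]
r8 m[φ7→M] = [7, 2]
r8 m[φ8→B] = [1, 6]
r8 m[φ9→E] = [8, 2]
r8 m[C→φ0] = [14, 6]
r8 m[C→φ1] = [19, 17]
r8 m[C→φ4] = [23, 19]
r8 m[M→φ4] = [7, 2]
r8 m[M→φ7] = [20, 19]
r8 m[B→φ0] = [11, 15]
r8 m[B→φ3] = [18, 21]
r8 m[B→φ5] = [14, 12]
r8 m[B→φ8] = [20, 15]
r8 m[L→φ3] = [0, 9]
r8 m[L→φ6] = [21, 25]
r8 m[E→φ1] = [11, 3]
r8 m[E→φ2] = [26, 20]
r8 m[E→φ9] = [21, 19]
r8 m[S→φ2] = [0, 0]
r9 m[φ0→C] = [14, 15]
r9 m[φ0→B] = [10, 6]
r9 m[φ1→C] = [9, 4]
r9 m[φ1→E] = [18, 18]
r9 m[φ2→E] = [3, 1]
r9 m[φ2→S] = [21, 28]
r9 m[φ3→B] = [3, 0]
r9 m[φ3→L] = [21, 25]
r9 m[φ4→C] = [5, 2]
r9 m[φ4→M] = [20, 19]
r9 m[φ5→B] = [7, 9]
r9 m[φ6→L] = [0, 9]
r9 m[φ7→M] = [7, 2]
r9 m[φ8→B] = [1, 6]
r9 m[φ9→E] = [8, 2]
r9 m[C→φ0] = [14, 6]
r9 m[C→φ1] = [19, 17]
r9 m[C→φ4] = [23, 19]
r9 m[M→φ4] = [7, 2]
r9 m[M→φ7] = [20, 19]
r9 m[B→φ0] = [11, 15]
r9 m[B→φ3] = [18, 21]
r9 m[B→φ5] = [14, 12]
r9 m[B→φ8] = [20, 15]
r9 m[L→φ3] = [0, 9]
r9 m[L→φ6] = [21, 25]
r9 m[E→φ1] = [11, 3]
r9 m[E→φ2] = [26, 20]
r9 m[E→φ9] = [21, 19]
r9 m[S→φ2] = [0, 0]
fixed point reached at round 9
b[S] = ⊗ incoming = [21, 28]

b[S] = [21, 28]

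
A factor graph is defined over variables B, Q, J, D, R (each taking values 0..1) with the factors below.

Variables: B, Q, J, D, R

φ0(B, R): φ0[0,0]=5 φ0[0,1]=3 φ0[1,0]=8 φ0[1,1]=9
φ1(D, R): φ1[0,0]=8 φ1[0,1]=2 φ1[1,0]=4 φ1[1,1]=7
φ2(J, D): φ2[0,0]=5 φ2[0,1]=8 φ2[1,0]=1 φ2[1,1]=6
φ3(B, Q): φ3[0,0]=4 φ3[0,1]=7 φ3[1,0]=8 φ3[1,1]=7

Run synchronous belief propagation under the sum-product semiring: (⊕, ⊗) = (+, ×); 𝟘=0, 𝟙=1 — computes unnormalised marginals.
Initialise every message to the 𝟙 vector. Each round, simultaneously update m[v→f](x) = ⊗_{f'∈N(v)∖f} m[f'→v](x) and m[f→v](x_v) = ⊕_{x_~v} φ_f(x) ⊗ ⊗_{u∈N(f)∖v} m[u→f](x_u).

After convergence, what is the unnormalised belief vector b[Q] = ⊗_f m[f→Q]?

init: all messages = 𝟙 over 2 values
r1 m[φ0→B] = [8, 17]
r1 m[φ0→R] = [13, 12]
r1 m[φ1→D] = [10, 11]
r1 m[φ1→R] = [12, 9]
r1 m[φ2→J] = [13, 7]
r1 m[φ2→D] = [6, 14]
r1 m[φ3→B] = [11, 15]
r1 m[φ3→Q] = [12, 14]
r1 m[B→φ0] = [1, 1]
r1 m[B→φ3] = [1, 1]
r1 m[Q→φ3] = [1, 1]
r1 m[J→φ2] = [1, 1]
r1 m[D→φ1] = [1, 1]
r1 m[D→φ2] = [1, 1]
r1 m[R→φ0] = [1, 1]
r1 m[R→φ1] = [1, 1]
r2 m[φ0→B] = [8, 17]
r2 m[φ0→R] = [13, 12]
r2 m[φ1→D] = [10, 11]
r2 m[φ1→R] = [12, 9]
r2 m[φ2→J] = [13, 7]
r2 m[φ2→D] = [6, 14]
r2 m[φ3→B] = [11, 15]
r2 m[φ3→Q] = [12, 14]
r2 m[B→φ0] = [11, 15]
r2 m[B→φ3] = [8, 17]
r2 m[Q→φ3] = [1, 1]
r2 m[J→φ2] = [1, 1]
r2 m[D→φ1] = [6, 14]
r2 m[D→φ2] = [10, 11]
r2 m[R→φ0] = [12, 9]
r2 m[R→φ1] = [13, 12]
r3 m[φ0→B] = [87, 177]
r3 m[φ0→R] = [175, 168]
r3 m[φ1→D] = [128, 136]
r3 m[φ1→R] = [104, 110]
r3 m[φ2→J] = [138, 76]
r3 m[φ2→D] = [6, 14]
r3 m[φ3→B] = [11, 15]
r3 m[φ3→Q] = [168, 175]
r3 m[B→φ0] = [11, 15]
r3 m[B→φ3] = [8, 17]
r3 m[Q→φ3] = [1, 1]
r3 m[J→φ2] = [1, 1]
r3 m[D→φ1] = [6, 14]
r3 m[D→φ2] = [10, 11]
r3 m[R→φ0] = [12, 9]
r3 m[R→φ1] = [13, 12]
r4 m[φ0→B] = [87, 177]
r4 m[φ0→R] = [175, 168]
r4 m[φ1→D] = [128, 136]
r4 m[φ1→R] = [104, 110]
r4 m[φ2→J] = [138, 76]
r4 m[φ2→D] = [6, 14]
r4 m[φ3→B] = [11, 15]
r4 m[φ3→Q] = [168, 175]
r4 m[B→φ0] = [11, 15]
r4 m[B→φ3] = [87, 177]
r4 m[Q→φ3] = [1, 1]
r4 m[J→φ2] = [1, 1]
r4 m[D→φ1] = [6, 14]
r4 m[D→φ2] = [128, 136]
r4 m[R→φ0] = [104, 110]
r4 m[R→φ1] = [175, 168]
r5 m[φ0→B] = [850, 1822]
r5 m[φ0→R] = [175, 168]
r5 m[φ1→D] = [1736, 1876]
r5 m[φ1→R] = [104, 110]
r5 m[φ2→J] = [1728, 944]
r5 m[φ2→D] = [6, 14]
r5 m[φ3→B] = [11, 15]
r5 m[φ3→Q] = [1764, 1848]
r5 m[B→φ0] = [11, 15]
r5 m[B→φ3] = [87, 177]
r5 m[Q→φ3] = [1, 1]
r5 m[J→φ2] = [1, 1]
r5 m[D→φ1] = [6, 14]
r5 m[D→φ2] = [128, 136]
r5 m[R→φ0] = [104, 110]
r5 m[R→φ1] = [175, 168]
r6 m[φ0→B] = [850, 1822]
r6 m[φ0→R] = [175, 168]
r6 m[φ1→D] = [1736, 1876]
r6 m[φ1→R] = [104, 110]
r6 m[φ2→J] = [1728, 944]
r6 m[φ2→D] = [6, 14]
r6 m[φ3→B] = [11, 15]
r6 m[φ3→Q] = [1764, 1848]
r6 m[B→φ0] = [11, 15]
r6 m[B→φ3] = [850, 1822]
r6 m[Q→φ3] = [1, 1]
r6 m[J→φ2] = [1, 1]
r6 m[D→φ1] = [6, 14]
r6 m[D→φ2] = [1736, 1876]
r6 m[R→φ0] = [104, 110]
r6 m[R→φ1] = [175, 168]
r7 m[φ0→B] = [850, 1822]
r7 m[φ0→R] = [175, 168]
r7 m[φ1→D] = [1736, 1876]
r7 m[φ1→R] = [104, 110]
r7 m[φ2→J] = [23688, 12992]
r7 m[φ2→D] = [6, 14]
r7 m[φ3→B] = [11, 15]
r7 m[φ3→Q] = [17976, 18704]
r7 m[B→φ0] = [11, 15]
r7 m[B→φ3] = [850, 1822]
r7 m[Q→φ3] = [1, 1]
r7 m[J→φ2] = [1, 1]
r7 m[D→φ1] = [6, 14]
r7 m[D→φ2] = [1736, 1876]
r7 m[R→φ0] = [104, 110]
r7 m[R→φ1] = [175, 168]
r8 m[φ0→B] = [850, 1822]
r8 m[φ0→R] = [175, 168]
r8 m[φ1→D] = [1736, 1876]
r8 m[φ1→R] = [104, 110]
r8 m[φ2→J] = [23688, 12992]
r8 m[φ2→D] = [6, 14]
r8 m[φ3→B] = [11, 15]
r8 m[φ3→Q] = [17976, 18704]
r8 m[B→φ0] = [11, 15]
r8 m[B→φ3] = [850, 1822]
r8 m[Q→φ3] = [1, 1]
r8 m[J→φ2] = [1, 1]
r8 m[D→φ1] = [6, 14]
r8 m[D→φ2] = [1736, 1876]
r8 m[R→φ0] = [104, 110]
r8 m[R→φ1] = [175, 168]
fixed point reached at round 8
b[Q] = ⊗ incoming = [17976, 18704]

b[Q] = [17976, 18704]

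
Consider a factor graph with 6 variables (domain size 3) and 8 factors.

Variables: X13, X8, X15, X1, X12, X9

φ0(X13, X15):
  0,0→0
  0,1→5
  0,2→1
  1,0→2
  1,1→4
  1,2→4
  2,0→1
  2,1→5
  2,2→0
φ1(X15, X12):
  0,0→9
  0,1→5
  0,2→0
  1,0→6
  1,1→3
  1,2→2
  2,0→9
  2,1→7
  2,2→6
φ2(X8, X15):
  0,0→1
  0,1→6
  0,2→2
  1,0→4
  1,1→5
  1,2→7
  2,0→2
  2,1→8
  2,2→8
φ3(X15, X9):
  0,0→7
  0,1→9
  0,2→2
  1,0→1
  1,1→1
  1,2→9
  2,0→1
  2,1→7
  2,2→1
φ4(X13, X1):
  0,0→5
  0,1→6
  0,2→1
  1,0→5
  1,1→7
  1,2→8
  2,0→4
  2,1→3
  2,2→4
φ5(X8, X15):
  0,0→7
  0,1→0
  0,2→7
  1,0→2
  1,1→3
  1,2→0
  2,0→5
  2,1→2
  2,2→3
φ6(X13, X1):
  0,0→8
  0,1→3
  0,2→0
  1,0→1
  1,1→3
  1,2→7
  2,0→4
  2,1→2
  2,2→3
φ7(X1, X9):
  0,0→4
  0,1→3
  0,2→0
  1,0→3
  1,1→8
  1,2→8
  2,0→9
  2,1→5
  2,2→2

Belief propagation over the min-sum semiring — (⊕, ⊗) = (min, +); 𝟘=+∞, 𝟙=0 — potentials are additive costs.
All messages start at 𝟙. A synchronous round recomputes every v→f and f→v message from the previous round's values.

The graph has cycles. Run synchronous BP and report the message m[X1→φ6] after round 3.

message @ round 3 = [4, 6, 3]

init: all messages = 𝟙 over 3 values
r1 m[φ0→X13] = [0, 2, 0]
r1 m[φ0→X15] = [0, 4, 0]
r1 m[φ1→X15] = [0, 2, 6]
r1 m[φ1→X12] = [6, 3, 0]
r1 m[φ2→X8] = [1, 4, 2]
r1 m[φ2→X15] = [1, 5, 2]
r1 m[φ3→X15] = [2, 1, 1]
r1 m[φ3→X9] = [1, 1, 1]
r1 m[φ4→X13] = [1, 5, 3]
r1 m[φ4→X1] = [4, 3, 1]
r1 m[φ5→X8] = [0, 0, 2]
r1 m[φ5→X15] = [2, 0, 0]
r1 m[φ6→X13] = [0, 1, 2]
r1 m[φ6→X1] = [1, 2, 0]
r1 m[φ7→X1] = [0, 3, 2]
r1 m[φ7→X9] = [3, 3, 0]
r1 m[X13→φ0] = [0, 0, 0]
r1 m[X13→φ4] = [0, 0, 0]
r1 m[X13→φ6] = [0, 0, 0]
r1 m[X8→φ2] = [0, 0, 0]
r1 m[X8→φ5] = [0, 0, 0]
r1 m[X15→φ0] = [0, 0, 0]
r1 m[X15→φ1] = [0, 0, 0]
r1 m[X15→φ2] = [0, 0, 0]
r1 m[X15→φ3] = [0, 0, 0]
r1 m[X15→φ5] = [0, 0, 0]
r1 m[X1→φ4] = [0, 0, 0]
r1 m[X1→φ6] = [0, 0, 0]
r1 m[X1→φ7] = [0, 0, 0]
r1 m[X12→φ1] = [0, 0, 0]
r1 m[X9→φ3] = [0, 0, 0]
r1 m[X9→φ7] = [0, 0, 0]
r2 m[φ0→X13] = [0, 2, 0]
r2 m[φ0→X15] = [0, 4, 0]
r2 m[φ1→X15] = [0, 2, 6]
r2 m[φ1→X12] = [6, 3, 0]
r2 m[φ2→X8] = [1, 4, 2]
r2 m[φ2→X15] = [1, 5, 2]
r2 m[φ3→X15] = [2, 1, 1]
r2 m[φ3→X9] = [1, 1, 1]
r2 m[φ4→X13] = [1, 5, 3]
r2 m[φ4→X1] = [4, 3, 1]
r2 m[φ5→X8] = [0, 0, 2]
r2 m[φ5→X15] = [2, 0, 0]
r2 m[φ6→X13] = [0, 1, 2]
r2 m[φ6→X1] = [1, 2, 0]
r2 m[φ7→X1] = [0, 3, 2]
r2 m[φ7→X9] = [3, 3, 0]
r2 m[X13→φ0] = [1, 6, 5]
r2 m[X13→φ4] = [0, 3, 2]
r2 m[X13→φ6] = [1, 7, 3]
r2 m[X8→φ2] = [0, 0, 2]
r2 m[X8→φ5] = [1, 4, 2]
r2 m[X15→φ0] = [5, 8, 9]
r2 m[X15→φ1] = [5, 10, 3]
r2 m[X15→φ2] = [4, 7, 7]
r2 m[X15→φ3] = [3, 11, 8]
r2 m[X15→φ5] = [3, 12, 9]
r2 m[X1→φ4] = [1, 5, 2]
r2 m[X1→φ6] = [4, 6, 3]
r2 m[X1→φ7] = [5, 5, 1]
r2 m[X12→φ1] = [0, 0, 0]
r2 m[X9→φ3] = [3, 3, 0]
r2 m[X9→φ7] = [1, 1, 1]
r3 m[φ0→X13] = [5, 7, 6]
r3 m[φ0→X15] = [1, 6, 2]
r3 m[φ1→X15] = [0, 2, 6]
r3 m[φ1→X12] = [12, 10, 5]
r3 m[φ2→X8] = [5, 8, 6]
r3 m[φ2→X15] = [1, 5, 2]
r3 m[φ3→X15] = [2, 4, 1]
r3 m[φ3→X9] = [9, 12, 5]
r3 m[φ4→X13] = [3, 6, 5]
r3 m[φ4→X1] = [5, 5, 1]
r3 m[φ5→X8] = [10, 5, 8]
r3 m[φ5→X15] = [6, 1, 4]
r3 m[φ6→X13] = [3, 5, 6]
r3 m[φ6→X1] = [7, 4, 1]
r3 m[φ7→X1] = [1, 4, 3]
r3 m[φ7→X9] = [8, 6, 3]
r3 m[X13→φ0] = [1, 6, 5]
r3 m[X13→φ4] = [0, 3, 2]
r3 m[X13→φ6] = [1, 7, 3]
r3 m[X8→φ2] = [0, 0, 2]
r3 m[X8→φ5] = [1, 4, 2]
r3 m[X15→φ0] = [5, 8, 9]
r3 m[X15→φ1] = [5, 10, 3]
r3 m[X15→φ2] = [4, 7, 7]
r3 m[X15→φ3] = [3, 11, 8]
r3 m[X15→φ5] = [3, 12, 9]
r3 m[X1→φ4] = [1, 5, 2]
r3 m[X1→φ6] = [4, 6, 3]
r3 m[X1→φ7] = [5, 5, 1]
r3 m[X12→φ1] = [0, 0, 0]
r3 m[X9→φ3] = [3, 3, 0]
r3 m[X9→φ7] = [1, 1, 1]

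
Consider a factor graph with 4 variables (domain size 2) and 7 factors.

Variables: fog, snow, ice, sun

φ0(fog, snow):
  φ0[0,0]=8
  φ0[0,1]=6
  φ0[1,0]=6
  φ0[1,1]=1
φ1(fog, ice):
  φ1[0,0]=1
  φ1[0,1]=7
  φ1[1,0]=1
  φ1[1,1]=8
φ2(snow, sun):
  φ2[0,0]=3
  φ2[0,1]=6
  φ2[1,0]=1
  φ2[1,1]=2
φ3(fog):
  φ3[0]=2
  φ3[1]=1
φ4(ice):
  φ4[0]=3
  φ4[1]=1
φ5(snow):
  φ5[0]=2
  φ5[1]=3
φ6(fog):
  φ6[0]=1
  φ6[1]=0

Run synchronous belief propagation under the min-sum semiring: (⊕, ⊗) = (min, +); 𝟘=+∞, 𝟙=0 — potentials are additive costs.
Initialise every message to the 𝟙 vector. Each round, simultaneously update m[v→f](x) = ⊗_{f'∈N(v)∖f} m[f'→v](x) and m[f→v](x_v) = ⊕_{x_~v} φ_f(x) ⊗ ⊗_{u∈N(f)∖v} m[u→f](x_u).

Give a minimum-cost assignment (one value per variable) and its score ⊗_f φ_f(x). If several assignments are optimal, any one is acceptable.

assignment: (fog=1, snow=1, ice=0, sun=0); score = 10

init: all messages = 𝟙 over 2 values
r1 m[φ0→fog] = [6, 1]
r1 m[φ0→snow] = [6, 1]
r1 m[φ1→fog] = [1, 1]
r1 m[φ1→ice] = [1, 7]
r1 m[φ2→snow] = [3, 1]
r1 m[φ2→sun] = [1, 2]
r1 m[φ3→fog] = [2, 1]
r1 m[φ4→ice] = [3, 1]
r1 m[φ5→snow] = [2, 3]
r1 m[φ6→fog] = [1, 0]
r1 m[fog→φ0] = [0, 0]
r1 m[fog→φ1] = [0, 0]
r1 m[fog→φ3] = [0, 0]
r1 m[fog→φ6] = [0, 0]
r1 m[snow→φ0] = [0, 0]
r1 m[snow→φ2] = [0, 0]
r1 m[snow→φ5] = [0, 0]
r1 m[ice→φ1] = [0, 0]
r1 m[ice→φ4] = [0, 0]
r1 m[sun→φ2] = [0, 0]
r2 m[φ0→fog] = [6, 1]
r2 m[φ0→snow] = [6, 1]
r2 m[φ1→fog] = [1, 1]
r2 m[φ1→ice] = [1, 7]
r2 m[φ2→snow] = [3, 1]
r2 m[φ2→sun] = [1, 2]
r2 m[φ3→fog] = [2, 1]
r2 m[φ4→ice] = [3, 1]
r2 m[φ5→snow] = [2, 3]
r2 m[φ6→fog] = [1, 0]
r2 m[fog→φ0] = [4, 2]
r2 m[fog→φ1] = [9, 2]
r2 m[fog→φ3] = [8, 2]
r2 m[fog→φ6] = [9, 3]
r2 m[snow→φ0] = [5, 4]
r2 m[snow→φ2] = [8, 4]
r2 m[snow→φ5] = [9, 2]
r2 m[ice→φ1] = [3, 1]
r2 m[ice→φ4] = [1, 7]
r2 m[sun→φ2] = [0, 0]
r3 m[φ0→fog] = [10, 5]
r3 m[φ0→snow] = [8, 3]
r3 m[φ1→fog] = [4, 4]
r3 m[φ1→ice] = [3, 10]
r3 m[φ2→snow] = [3, 1]
r3 m[φ2→sun] = [5, 6]
r3 m[φ3→fog] = [2, 1]
r3 m[φ4→ice] = [3, 1]
r3 m[φ5→snow] = [2, 3]
r3 m[φ6→fog] = [1, 0]
r3 m[fog→φ0] = [4, 2]
r3 m[fog→φ1] = [9, 2]
r3 m[fog→φ3] = [8, 2]
r3 m[fog→φ6] = [9, 3]
r3 m[snow→φ0] = [5, 4]
r3 m[snow→φ2] = [8, 4]
r3 m[snow→φ5] = [9, 2]
r3 m[ice→φ1] = [3, 1]
r3 m[ice→φ4] = [1, 7]
r3 m[sun→φ2] = [0, 0]
r4 m[φ0→fog] = [10, 5]
r4 m[φ0→snow] = [8, 3]
r4 m[φ1→fog] = [4, 4]
r4 m[φ1→ice] = [3, 10]
r4 m[φ2→snow] = [3, 1]
r4 m[φ2→sun] = [5, 6]
r4 m[φ3→fog] = [2, 1]
r4 m[φ4→ice] = [3, 1]
r4 m[φ5→snow] = [2, 3]
r4 m[φ6→fog] = [1, 0]
r4 m[fog→φ0] = [7, 5]
r4 m[fog→φ1] = [13, 6]
r4 m[fog→φ3] = [15, 9]
r4 m[fog→φ6] = [16, 10]
r4 m[snow→φ0] = [5, 4]
r4 m[snow→φ2] = [10, 6]
r4 m[snow→φ5] = [11, 4]
r4 m[ice→φ1] = [3, 1]
r4 m[ice→φ4] = [3, 10]
r4 m[sun→φ2] = [0, 0]
r5 m[φ0→fog] = [10, 5]
r5 m[φ0→snow] = [11, 6]
r5 m[φ1→fog] = [4, 4]
r5 m[φ1→ice] = [7, 14]
r5 m[φ2→snow] = [3, 1]
r5 m[φ2→sun] = [7, 8]
r5 m[φ3→fog] = [2, 1]
r5 m[φ4→ice] = [3, 1]
r5 m[φ5→snow] = [2, 3]
r5 m[φ6→fog] = [1, 0]
r5 m[fog→φ0] = [7, 5]
r5 m[fog→φ1] = [13, 6]
r5 m[fog→φ3] = [15, 9]
r5 m[fog→φ6] = [16, 10]
r5 m[snow→φ0] = [5, 4]
r5 m[snow→φ2] = [10, 6]
r5 m[snow→φ5] = [11, 4]
r5 m[ice→φ1] = [3, 1]
r5 m[ice→φ4] = [3, 10]
r5 m[sun→φ2] = [0, 0]
r6 m[φ0→fog] = [10, 5]
r6 m[φ0→snow] = [11, 6]
r6 m[φ1→fog] = [4, 4]
r6 m[φ1→ice] = [7, 14]
r6 m[φ2→snow] = [3, 1]
r6 m[φ2→sun] = [7, 8]
r6 m[φ3→fog] = [2, 1]
r6 m[φ4→ice] = [3, 1]
r6 m[φ5→snow] = [2, 3]
r6 m[φ6→fog] = [1, 0]
r6 m[fog→φ0] = [7, 5]
r6 m[fog→φ1] = [13, 6]
r6 m[fog→φ3] = [15, 9]
r6 m[fog→φ6] = [16, 10]
r6 m[snow→φ0] = [5, 4]
r6 m[snow→φ2] = [13, 9]
r6 m[snow→φ5] = [14, 7]
r6 m[ice→φ1] = [3, 1]
r6 m[ice→φ4] = [7, 14]
r6 m[sun→φ2] = [0, 0]
r7 m[φ0→fog] = [10, 5]
r7 m[φ0→snow] = [11, 6]
r7 m[φ1→fog] = [4, 4]
r7 m[φ1→ice] = [7, 14]
r7 m[φ2→snow] = [3, 1]
r7 m[φ2→sun] = [10, 11]
r7 m[φ3→fog] = [2, 1]
r7 m[φ4→ice] = [3, 1]
r7 m[φ5→snow] = [2, 3]
r7 m[φ6→fog] = [1, 0]
r7 m[fog→φ0] = [7, 5]
r7 m[fog→φ1] = [13, 6]
r7 m[fog→φ3] = [15, 9]
r7 m[fog→φ6] = [16, 10]
r7 m[snow→φ0] = [5, 4]
r7 m[snow→φ2] = [13, 9]
r7 m[snow→φ5] = [14, 7]
r7 m[ice→φ1] = [3, 1]
r7 m[ice→φ4] = [7, 14]
r7 m[sun→φ2] = [0, 0]
r8 m[φ0→fog] = [10, 5]
r8 m[φ0→snow] = [11, 6]
r8 m[φ1→fog] = [4, 4]
r8 m[φ1→ice] = [7, 14]
r8 m[φ2→snow] = [3, 1]
r8 m[φ2→sun] = [10, 11]
r8 m[φ3→fog] = [2, 1]
r8 m[φ4→ice] = [3, 1]
r8 m[φ5→snow] = [2, 3]
r8 m[φ6→fog] = [1, 0]
r8 m[fog→φ0] = [7, 5]
r8 m[fog→φ1] = [13, 6]
r8 m[fog→φ3] = [15, 9]
r8 m[fog→φ6] = [16, 10]
r8 m[snow→φ0] = [5, 4]
r8 m[snow→φ2] = [13, 9]
r8 m[snow→φ5] = [14, 7]
r8 m[ice→φ1] = [3, 1]
r8 m[ice→φ4] = [7, 14]
r8 m[sun→φ2] = [0, 0]
fixed point reached at round 8
traceback from fog: (fog=1, snow=1, ice=0, sun=0), score=10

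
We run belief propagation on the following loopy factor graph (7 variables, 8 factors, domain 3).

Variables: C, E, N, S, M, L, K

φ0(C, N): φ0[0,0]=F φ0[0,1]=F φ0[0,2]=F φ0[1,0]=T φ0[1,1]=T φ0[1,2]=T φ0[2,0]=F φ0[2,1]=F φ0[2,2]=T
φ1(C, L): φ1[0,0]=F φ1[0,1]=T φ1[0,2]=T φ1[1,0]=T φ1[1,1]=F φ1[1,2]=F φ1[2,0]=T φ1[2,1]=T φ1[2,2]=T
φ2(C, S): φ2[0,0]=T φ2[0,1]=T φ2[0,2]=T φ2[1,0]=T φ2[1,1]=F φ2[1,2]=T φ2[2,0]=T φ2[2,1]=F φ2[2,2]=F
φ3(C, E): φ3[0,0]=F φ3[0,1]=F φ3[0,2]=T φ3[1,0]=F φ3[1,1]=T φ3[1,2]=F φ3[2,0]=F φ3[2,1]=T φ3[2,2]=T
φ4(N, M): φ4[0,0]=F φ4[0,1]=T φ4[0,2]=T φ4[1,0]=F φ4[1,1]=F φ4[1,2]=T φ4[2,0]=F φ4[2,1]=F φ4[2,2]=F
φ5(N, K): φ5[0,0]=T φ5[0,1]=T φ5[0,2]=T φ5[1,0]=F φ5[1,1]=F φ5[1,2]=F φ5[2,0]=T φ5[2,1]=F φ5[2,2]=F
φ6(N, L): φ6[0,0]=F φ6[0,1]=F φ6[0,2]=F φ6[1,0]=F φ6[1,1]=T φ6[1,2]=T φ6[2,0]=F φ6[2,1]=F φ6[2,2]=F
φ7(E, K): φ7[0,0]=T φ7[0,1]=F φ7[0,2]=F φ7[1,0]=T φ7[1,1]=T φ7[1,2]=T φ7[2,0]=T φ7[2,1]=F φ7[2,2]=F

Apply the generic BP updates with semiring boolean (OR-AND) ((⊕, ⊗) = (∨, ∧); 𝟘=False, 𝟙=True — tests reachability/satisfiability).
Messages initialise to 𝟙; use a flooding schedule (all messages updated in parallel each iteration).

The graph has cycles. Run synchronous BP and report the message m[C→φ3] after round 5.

init: all messages = 𝟙 over 3 values
r1 m[φ0→C] = [F, T, T]
r1 m[φ0→N] = [T, T, T]
r1 m[φ1→C] = [T, T, T]
r1 m[φ1→L] = [T, T, T]
r1 m[φ2→C] = [T, T, T]
r1 m[φ2→S] = [T, T, T]
r1 m[φ3→C] = [T, T, T]
r1 m[φ3→E] = [F, T, T]
r1 m[φ4→N] = [T, T, F]
r1 m[φ4→M] = [F, T, T]
r1 m[φ5→N] = [T, F, T]
r1 m[φ5→K] = [T, T, T]
r1 m[φ6→N] = [F, T, F]
r1 m[φ6→L] = [F, T, T]
r1 m[φ7→E] = [T, T, T]
r1 m[φ7→K] = [T, T, T]
r1 m[C→φ0] = [T, T, T]
r1 m[C→φ1] = [T, T, T]
r1 m[C→φ2] = [T, T, T]
r1 m[C→φ3] = [T, T, T]
r1 m[E→φ3] = [T, T, T]
r1 m[E→φ7] = [T, T, T]
r1 m[N→φ0] = [T, T, T]
r1 m[N→φ4] = [T, T, T]
r1 m[N→φ5] = [T, T, T]
r1 m[N→φ6] = [T, T, T]
r1 m[S→φ2] = [T, T, T]
r1 m[M→φ4] = [T, T, T]
r1 m[L→φ1] = [T, T, T]
r1 m[L→φ6] = [T, T, T]
r1 m[K→φ5] = [T, T, T]
r1 m[K→φ7] = [T, T, T]
r2 m[φ0→C] = [F, T, T]
r2 m[φ0→N] = [T, T, T]
r2 m[φ1→C] = [T, T, T]
r2 m[φ1→L] = [T, T, T]
r2 m[φ2→C] = [T, T, T]
r2 m[φ2→S] = [T, T, T]
r2 m[φ3→C] = [T, T, T]
r2 m[φ3→E] = [F, T, T]
r2 m[φ4→N] = [T, T, F]
r2 m[φ4→M] = [F, T, T]
r2 m[φ5→N] = [T, F, T]
r2 m[φ5→K] = [T, T, T]
r2 m[φ6→N] = [F, T, F]
r2 m[φ6→L] = [F, T, T]
r2 m[φ7→E] = [T, T, T]
r2 m[φ7→K] = [T, T, T]
r2 m[C→φ0] = [T, T, T]
r2 m[C→φ1] = [F, T, T]
r2 m[C→φ2] = [F, T, T]
r2 m[C→φ3] = [F, T, T]
r2 m[E→φ3] = [T, T, T]
r2 m[E→φ7] = [F, T, T]
r2 m[N→φ0] = [F, F, F]
r2 m[N→φ4] = [F, F, F]
r2 m[N→φ5] = [F, T, F]
r2 m[N→φ6] = [T, F, F]
r2 m[S→φ2] = [T, T, T]
r2 m[M→φ4] = [T, T, T]
r2 m[L→φ1] = [F, T, T]
r2 m[L→φ6] = [T, T, T]
r2 m[K→φ5] = [T, T, T]
r2 m[K→φ7] = [T, T, T]
r3 m[φ0→C] = [F, F, F]
r3 m[φ0→N] = [T, T, T]
r3 m[φ1→C] = [T, F, T]
r3 m[φ1→L] = [T, T, T]
r3 m[φ2→C] = [T, T, T]
r3 m[φ2→S] = [T, F, T]
r3 m[φ3→C] = [T, T, T]
r3 m[φ3→E] = [F, T, T]
r3 m[φ4→N] = [T, T, F]
r3 m[φ4→M] = [F, F, F]
r3 m[φ5→N] = [T, F, T]
r3 m[φ5→K] = [F, F, F]
r3 m[φ6→N] = [F, T, F]
r3 m[φ6→L] = [F, F, F]
r3 m[φ7→E] = [T, T, T]
r3 m[φ7→K] = [T, T, T]
r3 m[C→φ0] = [T, T, T]
r3 m[C→φ1] = [F, T, T]
r3 m[C→φ2] = [F, T, T]
r3 m[C→φ3] = [F, T, T]
r3 m[E→φ3] = [T, T, T]
r3 m[E→φ7] = [F, T, T]
r3 m[N→φ0] = [F, F, F]
r3 m[N→φ4] = [F, F, F]
r3 m[N→φ5] = [F, T, F]
r3 m[N→φ6] = [T, F, F]
r3 m[S→φ2] = [T, T, T]
r3 m[M→φ4] = [T, T, T]
r3 m[L→φ1] = [F, T, T]
r3 m[L→φ6] = [T, T, T]
r3 m[K→φ5] = [T, T, T]
r3 m[K→φ7] = [T, T, T]
r4 m[φ0→C] = [F, F, F]
r4 m[φ0→N] = [T, T, T]
r4 m[φ1→C] = [T, F, T]
r4 m[φ1→L] = [T, T, T]
r4 m[φ2→C] = [T, T, T]
r4 m[φ2→S] = [T, F, T]
r4 m[φ3→C] = [T, T, T]
r4 m[φ3→E] = [F, T, T]
r4 m[φ4→N] = [T, T, F]
r4 m[φ4→M] = [F, F, F]
r4 m[φ5→N] = [T, F, T]
r4 m[φ5→K] = [F, F, F]
r4 m[φ6→N] = [F, T, F]
r4 m[φ6→L] = [F, F, F]
r4 m[φ7→E] = [T, T, T]
r4 m[φ7→K] = [T, T, T]
r4 m[C→φ0] = [T, F, T]
r4 m[C→φ1] = [F, F, F]
r4 m[C→φ2] = [F, F, F]
r4 m[C→φ3] = [F, F, F]
r4 m[E→φ3] = [T, T, T]
r4 m[E→φ7] = [F, T, T]
r4 m[N→φ0] = [F, F, F]
r4 m[N→φ4] = [F, F, F]
r4 m[N→φ5] = [F, T, F]
r4 m[N→φ6] = [T, F, F]
r4 m[S→φ2] = [T, T, T]
r4 m[M→φ4] = [T, T, T]
r4 m[L→φ1] = [F, F, F]
r4 m[L→φ6] = [T, T, T]
r4 m[K→φ5] = [T, T, T]
r4 m[K→φ7] = [F, F, F]
r5 m[φ0→C] = [F, F, F]
r5 m[φ0→N] = [F, F, T]
r5 m[φ1→C] = [F, F, F]
r5 m[φ1→L] = [F, F, F]
r5 m[φ2→C] = [T, T, T]
r5 m[φ2→S] = [F, F, F]
r5 m[φ3→C] = [T, T, T]
r5 m[φ3→E] = [F, F, F]
r5 m[φ4→N] = [T, T, F]
r5 m[φ4→M] = [F, F, F]
r5 m[φ5→N] = [T, F, T]
r5 m[φ5→K] = [F, F, F]
r5 m[φ6→N] = [F, T, F]
r5 m[φ6→L] = [F, F, F]
r5 m[φ7→E] = [F, F, F]
r5 m[φ7→K] = [T, T, T]
r5 m[C→φ0] = [T, F, T]
r5 m[C→φ1] = [F, F, F]
r5 m[C→φ2] = [F, F, F]
r5 m[C→φ3] = [F, F, F]
r5 m[E→φ3] = [T, T, T]
r5 m[E→φ7] = [F, T, T]
r5 m[N→φ0] = [F, F, F]
r5 m[N→φ4] = [F, F, F]
r5 m[N→φ5] = [F, T, F]
r5 m[N→φ6] = [T, F, F]
r5 m[S→φ2] = [T, T, T]
r5 m[M→φ4] = [T, T, T]
r5 m[L→φ1] = [F, F, F]
r5 m[L→φ6] = [T, T, T]
r5 m[K→φ5] = [T, T, T]
r5 m[K→φ7] = [F, F, F]

message @ round 5 = [F, F, F]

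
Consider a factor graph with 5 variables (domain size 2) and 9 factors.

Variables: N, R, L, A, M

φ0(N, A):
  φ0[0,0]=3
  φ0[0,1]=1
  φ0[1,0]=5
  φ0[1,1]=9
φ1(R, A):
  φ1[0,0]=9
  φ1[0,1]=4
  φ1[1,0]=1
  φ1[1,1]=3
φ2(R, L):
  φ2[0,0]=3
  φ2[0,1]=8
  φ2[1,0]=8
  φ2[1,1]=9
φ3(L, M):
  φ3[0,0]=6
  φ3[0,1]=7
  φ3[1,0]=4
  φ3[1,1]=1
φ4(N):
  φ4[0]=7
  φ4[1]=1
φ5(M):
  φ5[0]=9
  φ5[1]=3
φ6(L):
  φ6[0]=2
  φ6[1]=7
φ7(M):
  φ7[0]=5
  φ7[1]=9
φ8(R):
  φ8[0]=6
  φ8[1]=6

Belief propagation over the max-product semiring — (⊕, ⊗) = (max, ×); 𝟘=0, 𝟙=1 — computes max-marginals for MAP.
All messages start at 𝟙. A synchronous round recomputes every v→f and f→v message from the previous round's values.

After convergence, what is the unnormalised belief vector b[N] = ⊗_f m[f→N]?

b[N] = [11430720, 2721600]

init: all messages = 𝟙 over 2 values
r1 m[φ0→N] = [3, 9]
r1 m[φ0→A] = [5, 9]
r1 m[φ1→R] = [9, 3]
r1 m[φ1→A] = [9, 4]
r1 m[φ2→R] = [8, 9]
r1 m[φ2→L] = [8, 9]
r1 m[φ3→L] = [7, 4]
r1 m[φ3→M] = [6, 7]
r1 m[φ4→N] = [7, 1]
r1 m[φ5→M] = [9, 3]
r1 m[φ6→L] = [2, 7]
r1 m[φ7→M] = [5, 9]
r1 m[φ8→R] = [6, 6]
r1 m[N→φ0] = [1, 1]
r1 m[N→φ4] = [1, 1]
r1 m[R→φ1] = [1, 1]
r1 m[R→φ2] = [1, 1]
r1 m[R→φ8] = [1, 1]
r1 m[L→φ2] = [1, 1]
r1 m[L→φ3] = [1, 1]
r1 m[L→φ6] = [1, 1]
r1 m[A→φ0] = [1, 1]
r1 m[A→φ1] = [1, 1]
r1 m[M→φ3] = [1, 1]
r1 m[M→φ5] = [1, 1]
r1 m[M→φ7] = [1, 1]
r2 m[φ0→N] = [3, 9]
r2 m[φ0→A] = [5, 9]
r2 m[φ1→R] = [9, 3]
r2 m[φ1→A] = [9, 4]
r2 m[φ2→R] = [8, 9]
r2 m[φ2→L] = [8, 9]
r2 m[φ3→L] = [7, 4]
r2 m[φ3→M] = [6, 7]
r2 m[φ4→N] = [7, 1]
r2 m[φ5→M] = [9, 3]
r2 m[φ6→L] = [2, 7]
r2 m[φ7→M] = [5, 9]
r2 m[φ8→R] = [6, 6]
r2 m[N→φ0] = [7, 1]
r2 m[N→φ4] = [3, 9]
r2 m[R→φ1] = [48, 54]
r2 m[R→φ2] = [54, 18]
r2 m[R→φ8] = [72, 27]
r2 m[L→φ2] = [14, 28]
r2 m[L→φ3] = [16, 63]
r2 m[L→φ6] = [56, 36]
r2 m[A→φ0] = [9, 4]
r2 m[A→φ1] = [5, 9]
r2 m[M→φ3] = [45, 27]
r2 m[M→φ5] = [30, 63]
r2 m[M→φ7] = [54, 21]
r3 m[φ0→N] = [27, 45]
r3 m[φ0→A] = [21, 9]
r3 m[φ1→R] = [45, 27]
r3 m[φ1→A] = [432, 192]
r3 m[φ2→R] = [224, 252]
r3 m[φ2→L] = [162, 432]
r3 m[φ3→L] = [270, 180]
r3 m[φ3→M] = [252, 112]
r3 m[φ4→N] = [7, 1]
r3 m[φ5→M] = [9, 3]
r3 m[φ6→L] = [2, 7]
r3 m[φ7→M] = [5, 9]
r3 m[φ8→R] = [6, 6]
r3 m[N→φ0] = [7, 1]
r3 m[N→φ4] = [3, 9]
r3 m[R→φ1] = [48, 54]
r3 m[R→φ2] = [54, 18]
r3 m[R→φ8] = [72, 27]
r3 m[L→φ2] = [14, 28]
r3 m[L→φ3] = [16, 63]
r3 m[L→φ6] = [56, 36]
r3 m[A→φ0] = [9, 4]
r3 m[A→φ1] = [5, 9]
r3 m[M→φ3] = [45, 27]
r3 m[M→φ5] = [30, 63]
r3 m[M→φ7] = [54, 21]
r4 m[φ0→N] = [27, 45]
r4 m[φ0→A] = [21, 9]
r4 m[φ1→R] = [45, 27]
r4 m[φ1→A] = [432, 192]
r4 m[φ2→R] = [224, 252]
r4 m[φ2→L] = [162, 432]
r4 m[φ3→L] = [270, 180]
r4 m[φ3→M] = [252, 112]
r4 m[φ4→N] = [7, 1]
r4 m[φ5→M] = [9, 3]
r4 m[φ6→L] = [2, 7]
r4 m[φ7→M] = [5, 9]
r4 m[φ8→R] = [6, 6]
r4 m[N→φ0] = [7, 1]
r4 m[N→φ4] = [27, 45]
r4 m[R→φ1] = [1344, 1512]
r4 m[R→φ2] = [270, 162]
r4 m[R→φ8] = [10080, 6804]
r4 m[L→φ2] = [540, 1260]
r4 m[L→φ3] = [324, 3024]
r4 m[L→φ6] = [43740, 77760]
r4 m[A→φ0] = [432, 192]
r4 m[A→φ1] = [21, 9]
r4 m[M→φ3] = [45, 27]
r4 m[M→φ5] = [1260, 1008]
r4 m[M→φ7] = [2268, 336]
r5 m[φ0→N] = [1296, 2160]
r5 m[φ0→A] = [21, 9]
r5 m[φ1→R] = [189, 27]
r5 m[φ1→A] = [12096, 5376]
r5 m[φ2→R] = [10080, 11340]
r5 m[φ2→L] = [1296, 2160]
r5 m[φ3→L] = [270, 180]
r5 m[φ3→M] = [12096, 3024]
r5 m[φ4→N] = [7, 1]
r5 m[φ5→M] = [9, 3]
r5 m[φ6→L] = [2, 7]
r5 m[φ7→M] = [5, 9]
r5 m[φ8→R] = [6, 6]
r5 m[N→φ0] = [7, 1]
r5 m[N→φ4] = [27, 45]
r5 m[R→φ1] = [1344, 1512]
r5 m[R→φ2] = [270, 162]
r5 m[R→φ8] = [10080, 6804]
r5 m[L→φ2] = [540, 1260]
r5 m[L→φ3] = [324, 3024]
r5 m[L→φ6] = [43740, 77760]
r5 m[A→φ0] = [432, 192]
r5 m[A→φ1] = [21, 9]
r5 m[M→φ3] = [45, 27]
r5 m[M→φ5] = [1260, 1008]
r5 m[M→φ7] = [2268, 336]
r6 m[φ0→N] = [1296, 2160]
r6 m[φ0→A] = [21, 9]
r6 m[φ1→R] = [189, 27]
r6 m[φ1→A] = [12096, 5376]
r6 m[φ2→R] = [10080, 11340]
r6 m[φ2→L] = [1296, 2160]
r6 m[φ3→L] = [270, 180]
r6 m[φ3→M] = [12096, 3024]
r6 m[φ4→N] = [7, 1]
r6 m[φ5→M] = [9, 3]
r6 m[φ6→L] = [2, 7]
r6 m[φ7→M] = [5, 9]
r6 m[φ8→R] = [6, 6]
r6 m[N→φ0] = [7, 1]
r6 m[N→φ4] = [1296, 2160]
r6 m[R→φ1] = [60480, 68040]
r6 m[R→φ2] = [1134, 162]
r6 m[R→φ8] = [1905120, 306180]
r6 m[L→φ2] = [540, 1260]
r6 m[L→φ3] = [2592, 15120]
r6 m[L→φ6] = [349920, 388800]
r6 m[A→φ0] = [12096, 5376]
r6 m[A→φ1] = [21, 9]
r6 m[M→φ3] = [45, 27]
r6 m[M→φ5] = [60480, 27216]
r6 m[M→φ7] = [108864, 9072]
r7 m[φ0→N] = [36288, 60480]
r7 m[φ0→A] = [21, 9]
r7 m[φ1→R] = [189, 27]
r7 m[φ1→A] = [544320, 241920]
r7 m[φ2→R] = [10080, 11340]
r7 m[φ2→L] = [3402, 9072]
r7 m[φ3→L] = [270, 180]
r7 m[φ3→M] = [60480, 18144]
r7 m[φ4→N] = [7, 1]
r7 m[φ5→M] = [9, 3]
r7 m[φ6→L] = [2, 7]
r7 m[φ7→M] = [5, 9]
r7 m[φ8→R] = [6, 6]
r7 m[N→φ0] = [7, 1]
r7 m[N→φ4] = [1296, 2160]
r7 m[R→φ1] = [60480, 68040]
r7 m[R→φ2] = [1134, 162]
r7 m[R→φ8] = [1905120, 306180]
r7 m[L→φ2] = [540, 1260]
r7 m[L→φ3] = [2592, 15120]
r7 m[L→φ6] = [349920, 388800]
r7 m[A→φ0] = [12096, 5376]
r7 m[A→φ1] = [21, 9]
r7 m[M→φ3] = [45, 27]
r7 m[M→φ5] = [60480, 27216]
r7 m[M→φ7] = [108864, 9072]
r8 m[φ0→N] = [36288, 60480]
r8 m[φ0→A] = [21, 9]
r8 m[φ1→R] = [189, 27]
r8 m[φ1→A] = [544320, 241920]
r8 m[φ2→R] = [10080, 11340]
r8 m[φ2→L] = [3402, 9072]
r8 m[φ3→L] = [270, 180]
r8 m[φ3→M] = [60480, 18144]
r8 m[φ4→N] = [7, 1]
r8 m[φ5→M] = [9, 3]
r8 m[φ6→L] = [2, 7]
r8 m[φ7→M] = [5, 9]
r8 m[φ8→R] = [6, 6]
r8 m[N→φ0] = [7, 1]
r8 m[N→φ4] = [36288, 60480]
r8 m[R→φ1] = [60480, 68040]
r8 m[R→φ2] = [1134, 162]
r8 m[R→φ8] = [1905120, 306180]
r8 m[L→φ2] = [540, 1260]
r8 m[L→φ3] = [6804, 63504]
r8 m[L→φ6] = [918540, 1632960]
r8 m[A→φ0] = [544320, 241920]
r8 m[A→φ1] = [21, 9]
r8 m[M→φ3] = [45, 27]
r8 m[M→φ5] = [302400, 163296]
r8 m[M→φ7] = [544320, 54432]
r9 m[φ0→N] = [1632960, 2721600]
r9 m[φ0→A] = [21, 9]
r9 m[φ1→R] = [189, 27]
r9 m[φ1→A] = [544320, 241920]
r9 m[φ2→R] = [10080, 11340]
r9 m[φ2→L] = [3402, 9072]
r9 m[φ3→L] = [270, 180]
r9 m[φ3→M] = [254016, 63504]
r9 m[φ4→N] = [7, 1]
r9 m[φ5→M] = [9, 3]
r9 m[φ6→L] = [2, 7]
r9 m[φ7→M] = [5, 9]
r9 m[φ8→R] = [6, 6]
r9 m[N→φ0] = [7, 1]
r9 m[N→φ4] = [36288, 60480]
r9 m[R→φ1] = [60480, 68040]
r9 m[R→φ2] = [1134, 162]
r9 m[R→φ8] = [1905120, 306180]
r9 m[L→φ2] = [540, 1260]
r9 m[L→φ3] = [6804, 63504]
r9 m[L→φ6] = [918540, 1632960]
r9 m[A→φ0] = [544320, 241920]
r9 m[A→φ1] = [21, 9]
r9 m[M→φ3] = [45, 27]
r9 m[M→φ5] = [302400, 163296]
r9 m[M→φ7] = [544320, 54432]
r10 m[φ0→N] = [1632960, 2721600]
r10 m[φ0→A] = [21, 9]
r10 m[φ1→R] = [189, 27]
r10 m[φ1→A] = [544320, 241920]
r10 m[φ2→R] = [10080, 11340]
r10 m[φ2→L] = [3402, 9072]
r10 m[φ3→L] = [270, 180]
r10 m[φ3→M] = [254016, 63504]
r10 m[φ4→N] = [7, 1]
r10 m[φ5→M] = [9, 3]
r10 m[φ6→L] = [2, 7]
r10 m[φ7→M] = [5, 9]
r10 m[φ8→R] = [6, 6]
r10 m[N→φ0] = [7, 1]
r10 m[N→φ4] = [1632960, 2721600]
r10 m[R→φ1] = [60480, 68040]
r10 m[R→φ2] = [1134, 162]
r10 m[R→φ8] = [1905120, 306180]
r10 m[L→φ2] = [540, 1260]
r10 m[L→φ3] = [6804, 63504]
r10 m[L→φ6] = [918540, 1632960]
r10 m[A→φ0] = [544320, 241920]
r10 m[A→φ1] = [21, 9]
r10 m[M→φ3] = [45, 27]
r10 m[M→φ5] = [1270080, 571536]
r10 m[M→φ7] = [2286144, 190512]
r11 m[φ0→N] = [1632960, 2721600]
r11 m[φ0→A] = [21, 9]
r11 m[φ1→R] = [189, 27]
r11 m[φ1→A] = [544320, 241920]
r11 m[φ2→R] = [10080, 11340]
r11 m[φ2→L] = [3402, 9072]
r11 m[φ3→L] = [270, 180]
r11 m[φ3→M] = [254016, 63504]
r11 m[φ4→N] = [7, 1]
r11 m[φ5→M] = [9, 3]
r11 m[φ6→L] = [2, 7]
r11 m[φ7→M] = [5, 9]
r11 m[φ8→R] = [6, 6]
r11 m[N→φ0] = [7, 1]
r11 m[N→φ4] = [1632960, 2721600]
r11 m[R→φ1] = [60480, 68040]
r11 m[R→φ2] = [1134, 162]
r11 m[R→φ8] = [1905120, 306180]
r11 m[L→φ2] = [540, 1260]
r11 m[L→φ3] = [6804, 63504]
r11 m[L→φ6] = [918540, 1632960]
r11 m[A→φ0] = [544320, 241920]
r11 m[A→φ1] = [21, 9]
r11 m[M→φ3] = [45, 27]
r11 m[M→φ5] = [1270080, 571536]
r11 m[M→φ7] = [2286144, 190512]
fixed point reached at round 11
b[N] = ⊗ incoming = [11430720, 2721600]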